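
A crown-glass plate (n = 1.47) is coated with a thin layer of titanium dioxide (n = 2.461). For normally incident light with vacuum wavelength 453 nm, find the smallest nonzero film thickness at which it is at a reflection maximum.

Top surface (1.0 → 2.461): reflection off a higher-index medium gives a half-wave phase shift.
At the lower boundary (n = 2.461 to n = 1.47) the reflected ray undergoes no phase shift.
The two reflections differ by half a wavelength.
So the condition for constructive reflection is 2 n t = (m + ½) λ.
Minimum at m = 0: t = λ / (4 n) = 453 / (4 × 2.461) = 46.0 nm.

46.0 nm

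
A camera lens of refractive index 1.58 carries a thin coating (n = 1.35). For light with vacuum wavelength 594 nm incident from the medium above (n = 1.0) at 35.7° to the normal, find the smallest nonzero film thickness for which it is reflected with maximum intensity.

244 nm

Ray reflecting at the top interface goes from n = 1.0 toward n = 1.35: a half-wave phase shift.
At the lower boundary (n = 1.35 to n = 1.58) the reflected ray undergoes a half-wave phase shift.
The two reflections carry the same phase change, so no net offset.
With no net inversion, constructive interference in reflection requires 2 n t cos θ_r = m λ.
Snell's law: 1.0 sin 35.7° = 1.35 sin θ_r → sin θ_r = 0.432, cos θ_r = 0.902.
Minimum nonzero at m = 1: t = λ / (2 n cos θ_r) = 594 / (2 × 1.35 × 0.902) = 244 nm.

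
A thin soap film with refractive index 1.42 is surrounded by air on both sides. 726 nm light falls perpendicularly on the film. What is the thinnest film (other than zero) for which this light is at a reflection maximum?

128 nm

Top surface (1.0 → 1.42): reflection off a higher-index medium gives a half-wave phase shift.
At the lower boundary (n = 1.42 to n = 1.0) the reflected ray undergoes no phase shift.
The two reflections differ by half a wavelength.
For strong reflection here: 2 n t = (m + ½) λ.
Minimum at m = 0: t = λ / (4 n) = 726 / (4 × 1.42) = 128 nm.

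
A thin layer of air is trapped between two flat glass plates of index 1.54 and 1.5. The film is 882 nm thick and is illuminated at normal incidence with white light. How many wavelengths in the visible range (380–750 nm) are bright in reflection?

Top surface (1.54 → 1.0): reflection off a lower-index medium gives no phase shift.
Bottom surface (1.0 → 1.5): reflection off a higher-index medium gives a half-wave phase shift.
The two reflections differ by half a wavelength.
So the condition for constructive reflection is 2 n t = (m + ½) λ.
λ = 2 n t / (m + ½) = 1764 / (m + ½) nm.
m=1: 1176 nm (IR); m=2: 706 nm (visible); m=3: 504 nm (visible); m=4: 392 nm (visible); m=5: 321 nm (UV).

3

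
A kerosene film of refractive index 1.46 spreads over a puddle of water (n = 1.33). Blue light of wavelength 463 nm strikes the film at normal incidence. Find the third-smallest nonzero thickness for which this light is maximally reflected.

396 nm

Top surface (1.0 → 1.46): reflection off a higher-index medium gives a half-wave phase shift.
Ray reflecting at the bottom interface goes from n = 1.46 toward n = 1.33: no phase shift.
The two reflections differ by half a wavelength.
So the condition for constructive reflection is 2 n t = (m + ½) λ.
The third-smallest nonzero thickness corresponds to m = 2: t = (m + ½) λ / (2 n) = 2.50 × 463 / (2 × 1.46) = 396 nm.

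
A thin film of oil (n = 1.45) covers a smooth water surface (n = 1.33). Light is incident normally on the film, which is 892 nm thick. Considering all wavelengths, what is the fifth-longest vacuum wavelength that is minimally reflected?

517 nm

Top surface (1.0 → 1.45): reflection off a higher-index medium gives a half-wave phase shift.
Bottom surface (1.45 → 1.33): reflection off a lower-index medium gives no phase shift.
Exactly one π shift → a net half-wave offset.
For minimum reflection here: 2 n t = m λ.
λ = 2 n t / m. The fifth-longest wavelength is m = 5: λ = 2 × 1.45 × 892 / 5.00 = 517 nm.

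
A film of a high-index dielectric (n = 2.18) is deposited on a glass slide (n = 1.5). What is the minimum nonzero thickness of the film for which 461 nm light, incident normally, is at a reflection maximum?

At the upper boundary (n = 1.0 to n = 2.18) the reflected ray undergoes a half-wave phase shift.
Ray reflecting at the bottom interface goes from n = 2.18 toward n = 1.5: no phase shift.
The two reflections differ by half a wavelength.
With one net inversion, constructive interference in reflection requires 2 n t = (m + ½) λ.
Minimum at m = 0: t = λ / (4 n) = 461 / (4 × 2.18) = 52.9 nm.

52.9 nm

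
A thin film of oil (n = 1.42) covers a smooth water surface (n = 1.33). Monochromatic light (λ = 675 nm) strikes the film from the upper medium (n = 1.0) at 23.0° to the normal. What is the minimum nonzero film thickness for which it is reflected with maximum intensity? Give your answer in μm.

0.124 μm

Ray reflecting at the top interface goes from n = 1.0 toward n = 1.42: a half-wave phase shift.
At the lower boundary (n = 1.42 to n = 1.33) the reflected ray undergoes no phase shift.
The two reflections differ by half a wavelength.
For maximum reflection here: 2 n t cos θ_r = (m + ½) λ.
Snell's law: 1.0 sin 23.0° = 1.42 sin θ_r → sin θ_r = 0.275, cos θ_r = 0.961.
Minimum at m = 0: t = λ / (4 n cos θ_r) = 675 / (4 × 1.42 × 0.961) = 124 nm.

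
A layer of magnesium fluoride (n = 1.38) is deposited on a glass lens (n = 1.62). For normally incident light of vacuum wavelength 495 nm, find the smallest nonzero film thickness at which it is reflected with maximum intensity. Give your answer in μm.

0.179 μm

Ray reflecting at the top interface goes from n = 1.0 toward n = 1.38: a half-wave phase shift.
Bottom surface (1.38 → 1.62): reflection off a higher-index medium gives a half-wave phase shift.
Zero or two π shifts → no net half-wave offset.
So the condition for constructive reflection is 2 n t = m λ.
Minimum nonzero at m = 1: t = λ / (2 n) = 495 / (2 × 1.38) = 179 nm.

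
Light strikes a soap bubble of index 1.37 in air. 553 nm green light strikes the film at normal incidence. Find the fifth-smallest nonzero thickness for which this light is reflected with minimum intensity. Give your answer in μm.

At the upper boundary (n = 1.0 to n = 1.37) the reflected ray undergoes a half-wave phase shift.
Bottom surface (1.37 → 1.0): reflection off a lower-index medium gives no phase shift.
The two reflections differ by half a wavelength.
So the condition for destructive reflection is 2 n t = m λ.
The fifth-smallest nonzero thickness corresponds to m = 5: t = m λ / (2 n) = 5.00 × 553 / (2 × 1.37) = 1009 nm.

1.01 μm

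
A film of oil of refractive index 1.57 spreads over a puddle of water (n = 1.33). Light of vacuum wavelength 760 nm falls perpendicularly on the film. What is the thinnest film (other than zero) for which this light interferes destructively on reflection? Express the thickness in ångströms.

Top surface (1.0 → 1.57): reflection off a higher-index medium gives a half-wave phase shift.
Ray reflecting at the bottom interface goes from n = 1.57 toward n = 1.33: no phase shift.
Net: one phase inversion between the two reflected rays.
For weak reflection here: 2 n t = m λ.
Minimum nonzero at m = 1: t = λ / (2 n) = 760 / (2 × 1.57) = 242 nm.

2420 Å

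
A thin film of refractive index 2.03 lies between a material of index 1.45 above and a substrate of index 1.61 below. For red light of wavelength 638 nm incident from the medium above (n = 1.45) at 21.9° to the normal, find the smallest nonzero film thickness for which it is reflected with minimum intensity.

163 nm

Ray reflecting at the top interface goes from n = 1.45 toward n = 2.03: a half-wave phase shift.
Ray reflecting at the bottom interface goes from n = 2.03 toward n = 1.61: no phase shift.
Net: one phase inversion between the two reflected rays.
So the condition for destructive reflection is 2 n t cos θ_r = m λ.
Snell's law: 1.45 sin 21.9° = 2.03 sin θ_r → sin θ_r = 0.266, cos θ_r = 0.964.
Minimum nonzero at m = 1: t = λ / (2 n cos θ_r) = 638 / (2 × 2.03 × 0.964) = 163 nm.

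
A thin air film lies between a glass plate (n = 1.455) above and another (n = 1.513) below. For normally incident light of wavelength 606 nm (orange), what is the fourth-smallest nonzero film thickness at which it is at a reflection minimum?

Ray reflecting at the top interface goes from n = 1.455 toward n = 1.0: no phase shift.
Ray reflecting at the bottom interface goes from n = 1.0 toward n = 1.513: a half-wave phase shift.
The two reflections differ by half a wavelength.
With one net inversion, destructive interference in reflection requires 2 n t = m λ.
The fourth-smallest nonzero thickness corresponds to m = 4: t = m λ / (2 n) = 4.00 × 606 / (2 × 1.0) = 1212 nm.

1212 nm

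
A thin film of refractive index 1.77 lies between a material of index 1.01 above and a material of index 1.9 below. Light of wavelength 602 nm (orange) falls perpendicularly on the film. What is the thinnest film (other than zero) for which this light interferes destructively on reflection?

85.0 nm

At the upper boundary (n = 1.01 to n = 1.77) the reflected ray undergoes a half-wave phase shift.
Bottom surface (1.77 → 1.9): reflection off a higher-index medium gives a half-wave phase shift.
The two reflections carry the same phase change, so no net offset.
With no net inversion, destructive interference in reflection requires 2 n t = (m + ½) λ.
Minimum at m = 0: t = λ / (4 n) = 602 / (4 × 1.77) = 85.0 nm.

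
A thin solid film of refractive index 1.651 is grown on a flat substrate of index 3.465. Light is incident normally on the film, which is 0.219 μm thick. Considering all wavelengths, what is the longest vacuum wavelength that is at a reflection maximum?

723 nm

Ray reflecting at the top interface goes from n = 1.0 toward n = 1.651: a half-wave phase shift.
At the lower boundary (n = 1.651 to n = 3.465) the reflected ray undergoes a half-wave phase shift.
The two reflections carry the same phase change, so no net offset.
For strong reflection here: 2 n t = m λ.
λ = 2 n t / m. The longest wavelength is m = 1: λ = 2 × 1.651 × 219 / 1.00 = 723 nm.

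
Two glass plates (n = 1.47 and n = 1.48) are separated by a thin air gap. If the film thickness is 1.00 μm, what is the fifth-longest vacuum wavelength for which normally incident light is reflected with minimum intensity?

At the upper boundary (n = 1.47 to n = 1.0) the reflected ray undergoes no phase shift.
Ray reflecting at the bottom interface goes from n = 1.0 toward n = 1.48: a half-wave phase shift.
Exactly one π shift → a net half-wave offset.
With one net inversion, destructive interference in reflection requires 2 n t = m λ.
λ = 2 n t / m. The fifth-longest wavelength is m = 5: λ = 2 × 1.0 × 1000 / 5.00 = 400 nm.

400 nm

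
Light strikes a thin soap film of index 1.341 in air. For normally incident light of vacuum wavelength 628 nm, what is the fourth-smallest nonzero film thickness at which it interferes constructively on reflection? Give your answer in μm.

0.820 μm

Ray reflecting at the top interface goes from n = 1.0 toward n = 1.341: a half-wave phase shift.
Bottom surface (1.341 → 1.0): reflection off a lower-index medium gives no phase shift.
Exactly one π shift → a net half-wave offset.
For maximum reflection here: 2 n t = (m + ½) λ.
The fourth-smallest nonzero thickness corresponds to m = 3: t = (m + ½) λ / (2 n) = 3.50 × 628 / (2 × 1.341) = 820 nm.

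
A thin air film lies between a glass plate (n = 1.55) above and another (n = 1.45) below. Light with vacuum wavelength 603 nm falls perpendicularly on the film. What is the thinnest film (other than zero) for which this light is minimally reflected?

Ray reflecting at the top interface goes from n = 1.55 toward n = 1.0: no phase shift.
Ray reflecting at the bottom interface goes from n = 1.0 toward n = 1.45: a half-wave phase shift.
Net: one phase inversion between the two reflected rays.
For minimum reflection here: 2 n t = m λ.
Minimum nonzero at m = 1: t = λ / (2 n) = 603 / (2 × 1.0) = 302 nm.

302 nm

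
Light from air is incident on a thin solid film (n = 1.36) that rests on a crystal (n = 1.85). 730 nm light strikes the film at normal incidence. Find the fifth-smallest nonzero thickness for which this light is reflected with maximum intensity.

1342 nm

At the upper boundary (n = 1.0 to n = 1.36) the reflected ray undergoes a half-wave phase shift.
At the lower boundary (n = 1.36 to n = 1.85) the reflected ray undergoes a half-wave phase shift.
Net: no relative phase inversion (both shifts match).
For maximum reflection here: 2 n t = m λ.
The fifth-smallest nonzero thickness corresponds to m = 5: t = m λ / (2 n) = 5.00 × 730 / (2 × 1.36) = 1342 nm.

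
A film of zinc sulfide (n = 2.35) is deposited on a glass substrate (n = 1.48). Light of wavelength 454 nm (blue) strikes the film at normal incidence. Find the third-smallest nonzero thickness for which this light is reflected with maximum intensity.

241 nm

Top surface (1.0 → 2.35): reflection off a higher-index medium gives a half-wave phase shift.
Ray reflecting at the bottom interface goes from n = 2.35 toward n = 1.48: no phase shift.
Net: one phase inversion between the two reflected rays.
So the condition for constructive reflection is 2 n t = (m + ½) λ.
The third-smallest nonzero thickness corresponds to m = 2: t = (m + ½) λ / (2 n) = 2.50 × 454 / (2 × 2.35) = 241 nm.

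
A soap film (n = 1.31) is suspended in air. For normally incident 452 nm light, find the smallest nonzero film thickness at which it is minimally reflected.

173 nm

At the upper boundary (n = 1.0 to n = 1.31) the reflected ray undergoes a half-wave phase shift.
Ray reflecting at the bottom interface goes from n = 1.31 toward n = 1.0: no phase shift.
Net: one phase inversion between the two reflected rays.
For dark reflection here: 2 n t = m λ.
Minimum nonzero at m = 1: t = λ / (2 n) = 452 / (2 × 1.31) = 173 nm.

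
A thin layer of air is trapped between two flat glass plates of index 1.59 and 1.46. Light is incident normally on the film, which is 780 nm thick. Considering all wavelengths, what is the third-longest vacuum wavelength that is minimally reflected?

520 nm

Ray reflecting at the top interface goes from n = 1.59 toward n = 1.0: no phase shift.
Ray reflecting at the bottom interface goes from n = 1.0 toward n = 1.46: a half-wave phase shift.
The two reflections differ by half a wavelength.
For minimum reflection here: 2 n t = m λ.
λ = 2 n t / m. The third-longest wavelength is m = 3: λ = 2 × 1.0 × 780 / 3.00 = 520 nm.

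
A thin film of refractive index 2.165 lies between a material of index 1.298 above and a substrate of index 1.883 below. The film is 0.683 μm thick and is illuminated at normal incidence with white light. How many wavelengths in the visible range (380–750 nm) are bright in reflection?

Top surface (1.298 → 2.165): reflection off a higher-index medium gives a half-wave phase shift.
Ray reflecting at the bottom interface goes from n = 2.165 toward n = 1.883: no phase shift.
Net: one phase inversion between the two reflected rays.
With one net inversion, constructive interference in reflection requires 2 n t = (m + ½) λ.
λ = 2 n t / (m + ½) = 2957 / (m + ½) nm.
m=3: 845 nm (IR); m=4: 657 nm (visible); m=5: 538 nm (visible); m=6: 455 nm (visible); m=7: 394 nm (visible); m=8: 348 nm (UV).

4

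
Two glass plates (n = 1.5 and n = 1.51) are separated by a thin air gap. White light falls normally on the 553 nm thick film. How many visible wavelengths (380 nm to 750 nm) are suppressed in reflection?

1

Ray reflecting at the top interface goes from n = 1.5 toward n = 1.0: no phase shift.
Bottom surface (1.0 → 1.51): reflection off a higher-index medium gives a half-wave phase shift.
Exactly one π shift → a net half-wave offset.
So the condition for destructive reflection is 2 n t = m λ.
λ = 2 n t / m = 1106 / m nm.
m=1: 1106 nm (IR); m=2: 553 nm (visible); m=3: 369 nm (UV).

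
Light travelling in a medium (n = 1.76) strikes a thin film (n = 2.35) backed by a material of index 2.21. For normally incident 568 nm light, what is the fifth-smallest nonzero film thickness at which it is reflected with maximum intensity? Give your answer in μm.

At the upper boundary (n = 1.76 to n = 2.35) the reflected ray undergoes a half-wave phase shift.
Bottom surface (2.35 → 2.21): reflection off a lower-index medium gives no phase shift.
Net: one phase inversion between the two reflected rays.
With one net inversion, constructive interference in reflection requires 2 n t = (m + ½) λ.
The fifth-smallest nonzero thickness corresponds to m = 4: t = (m + ½) λ / (2 n) = 4.50 × 568 / (2 × 2.35) = 544 nm.

0.544 μm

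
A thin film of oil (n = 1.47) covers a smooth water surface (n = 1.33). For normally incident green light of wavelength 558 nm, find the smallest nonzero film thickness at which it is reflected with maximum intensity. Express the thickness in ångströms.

At the upper boundary (n = 1.0 to n = 1.47) the reflected ray undergoes a half-wave phase shift.
Bottom surface (1.47 → 1.33): reflection off a lower-index medium gives no phase shift.
The two reflections differ by half a wavelength.
For bright reflection here: 2 n t = (m + ½) λ.
Minimum at m = 0: t = λ / (4 n) = 558 / (4 × 1.47) = 94.9 nm.

949 Å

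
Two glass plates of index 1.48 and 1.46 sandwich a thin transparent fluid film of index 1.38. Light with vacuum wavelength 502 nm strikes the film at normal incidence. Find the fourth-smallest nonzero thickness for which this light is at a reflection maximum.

Ray reflecting at the top interface goes from n = 1.48 toward n = 1.38: no phase shift.
Ray reflecting at the bottom interface goes from n = 1.38 toward n = 1.46: a half-wave phase shift.
Net: one phase inversion between the two reflected rays.
For strong reflection here: 2 n t = (m + ½) λ.
The fourth-smallest nonzero thickness corresponds to m = 3: t = (m + ½) λ / (2 n) = 3.50 × 502 / (2 × 1.38) = 637 nm.

637 nm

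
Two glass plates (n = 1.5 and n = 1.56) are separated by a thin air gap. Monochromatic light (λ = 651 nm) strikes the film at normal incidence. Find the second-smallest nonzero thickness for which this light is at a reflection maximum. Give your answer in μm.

Ray reflecting at the top interface goes from n = 1.5 toward n = 1.0: no phase shift.
Bottom surface (1.0 → 1.56): reflection off a higher-index medium gives a half-wave phase shift.
Net: one phase inversion between the two reflected rays.
With one net inversion, constructive interference in reflection requires 2 n t = (m + ½) λ.
The second-smallest nonzero thickness corresponds to m = 1: t = (m + ½) λ / (2 n) = 1.50 × 651 / (2 × 1.0) = 488 nm.

0.488 μm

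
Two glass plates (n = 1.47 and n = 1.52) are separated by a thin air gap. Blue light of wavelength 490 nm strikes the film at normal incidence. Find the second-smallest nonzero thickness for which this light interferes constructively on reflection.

Ray reflecting at the top interface goes from n = 1.47 toward n = 1.0: no phase shift.
At the lower boundary (n = 1.0 to n = 1.52) the reflected ray undergoes a half-wave phase shift.
Net: one phase inversion between the two reflected rays.
So the condition for constructive reflection is 2 n t = (m + ½) λ.
The second-smallest nonzero thickness corresponds to m = 1: t = (m + ½) λ / (2 n) = 1.50 × 490 / (2 × 1.0) = 368 nm.

368 nm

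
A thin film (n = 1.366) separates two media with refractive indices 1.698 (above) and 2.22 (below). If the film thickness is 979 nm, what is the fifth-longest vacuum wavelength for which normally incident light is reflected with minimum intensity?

Top surface (1.698 → 1.366): reflection off a lower-index medium gives no phase shift.
At the lower boundary (n = 1.366 to n = 2.22) the reflected ray undergoes a half-wave phase shift.
Exactly one π shift → a net half-wave offset.
So the condition for destructive reflection is 2 n t = m λ.
λ = 2 n t / m. The fifth-longest wavelength is m = 5: λ = 2 × 1.366 × 979 / 5.00 = 535 nm.

535 nm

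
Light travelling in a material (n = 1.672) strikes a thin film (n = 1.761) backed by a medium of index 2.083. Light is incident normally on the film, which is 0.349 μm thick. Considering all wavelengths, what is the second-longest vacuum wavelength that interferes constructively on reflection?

Ray reflecting at the top interface goes from n = 1.672 toward n = 1.761: a half-wave phase shift.
Ray reflecting at the bottom interface goes from n = 1.761 toward n = 2.083: a half-wave phase shift.
Zero or two π shifts → no net half-wave offset.
With no net inversion, constructive interference in reflection requires 2 n t = m λ.
λ = 2 n t / m. The second-longest wavelength is m = 2: λ = 2 × 1.761 × 349 / 2.00 = 615 nm.

615 nm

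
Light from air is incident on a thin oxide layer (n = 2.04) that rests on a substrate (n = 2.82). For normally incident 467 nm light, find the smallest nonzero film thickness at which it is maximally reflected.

Top surface (1.0 → 2.04): reflection off a higher-index medium gives a half-wave phase shift.
Ray reflecting at the bottom interface goes from n = 2.04 toward n = 2.82: a half-wave phase shift.
Net: no relative phase inversion (both shifts match).
So the condition for constructive reflection is 2 n t = m λ.
Minimum nonzero at m = 1: t = λ / (2 n) = 467 / (2 × 2.04) = 114 nm.

114 nm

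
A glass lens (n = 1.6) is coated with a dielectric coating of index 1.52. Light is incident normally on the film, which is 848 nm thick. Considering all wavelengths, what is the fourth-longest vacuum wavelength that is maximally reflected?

644 nm

At the upper boundary (n = 1.0 to n = 1.52) the reflected ray undergoes a half-wave phase shift.
Ray reflecting at the bottom interface goes from n = 1.52 toward n = 1.6: a half-wave phase shift.
The two reflections carry the same phase change, so no net offset.
For maximum reflection here: 2 n t = m λ.
λ = 2 n t / m. The fourth-longest wavelength is m = 4: λ = 2 × 1.52 × 848 / 4.00 = 644 nm.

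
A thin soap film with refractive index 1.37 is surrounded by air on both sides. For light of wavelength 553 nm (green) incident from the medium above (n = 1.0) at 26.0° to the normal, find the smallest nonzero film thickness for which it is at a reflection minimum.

Top surface (1.0 → 1.37): reflection off a higher-index medium gives a half-wave phase shift.
Ray reflecting at the bottom interface goes from n = 1.37 toward n = 1.0: no phase shift.
Exactly one π shift → a net half-wave offset.
For weak reflection here: 2 n t cos θ_r = m λ.
Snell's law: 1.0 sin 26.0° = 1.37 sin θ_r → sin θ_r = 0.320, cos θ_r = 0.947.
Minimum nonzero at m = 1: t = λ / (2 n cos θ_r) = 553 / (2 × 1.37 × 0.947) = 213 nm.

213 nm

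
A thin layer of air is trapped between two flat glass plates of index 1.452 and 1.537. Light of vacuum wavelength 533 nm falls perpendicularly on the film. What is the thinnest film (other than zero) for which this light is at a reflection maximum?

Ray reflecting at the top interface goes from n = 1.452 toward n = 1.0: no phase shift.
At the lower boundary (n = 1.0 to n = 1.537) the reflected ray undergoes a half-wave phase shift.
The two reflections differ by half a wavelength.
With one net inversion, constructive interference in reflection requires 2 n t = (m + ½) λ.
Minimum at m = 0: t = λ / (4 n) = 533 / (4 × 1.0) = 133 nm.

133 nm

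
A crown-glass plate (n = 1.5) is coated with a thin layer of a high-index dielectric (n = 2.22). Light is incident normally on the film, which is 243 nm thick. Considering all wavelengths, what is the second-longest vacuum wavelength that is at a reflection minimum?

539 nm

Top surface (1.0 → 2.22): reflection off a higher-index medium gives a half-wave phase shift.
Ray reflecting at the bottom interface goes from n = 2.22 toward n = 1.5: no phase shift.
The two reflections differ by half a wavelength.
So the condition for destructive reflection is 2 n t = m λ.
λ = 2 n t / m. The second-longest wavelength is m = 2: λ = 2 × 2.22 × 243 / 2.00 = 539 nm.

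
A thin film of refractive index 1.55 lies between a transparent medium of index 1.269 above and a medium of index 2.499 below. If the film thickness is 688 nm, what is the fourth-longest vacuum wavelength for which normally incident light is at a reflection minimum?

609 nm

Ray reflecting at the top interface goes from n = 1.269 toward n = 1.55: a half-wave phase shift.
Bottom surface (1.55 → 2.499): reflection off a higher-index medium gives a half-wave phase shift.
Net: no relative phase inversion (both shifts match).
For minimum reflection here: 2 n t = (m + ½) λ.
λ = 2 n t / (m + ½). The fourth-longest wavelength is m = 3: λ = 2 × 1.55 × 688 / 3.50 = 609 nm.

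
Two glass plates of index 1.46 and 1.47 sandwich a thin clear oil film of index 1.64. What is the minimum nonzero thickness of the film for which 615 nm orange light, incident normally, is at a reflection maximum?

Ray reflecting at the top interface goes from n = 1.46 toward n = 1.64: a half-wave phase shift.
Ray reflecting at the bottom interface goes from n = 1.64 toward n = 1.47: no phase shift.
Exactly one π shift → a net half-wave offset.
For strong reflection here: 2 n t = (m + ½) λ.
Minimum at m = 0: t = λ / (4 n) = 615 / (4 × 1.64) = 93.8 nm.

93.8 nm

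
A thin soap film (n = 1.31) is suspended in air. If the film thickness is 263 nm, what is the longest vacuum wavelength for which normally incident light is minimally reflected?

At the upper boundary (n = 1.0 to n = 1.31) the reflected ray undergoes a half-wave phase shift.
At the lower boundary (n = 1.31 to n = 1.0) the reflected ray undergoes no phase shift.
Net: one phase inversion between the two reflected rays.
So the condition for destructive reflection is 2 n t = m λ.
λ = 2 n t / m. The longest wavelength is m = 1: λ = 2 × 1.31 × 263 / 1.00 = 689 nm.

689 nm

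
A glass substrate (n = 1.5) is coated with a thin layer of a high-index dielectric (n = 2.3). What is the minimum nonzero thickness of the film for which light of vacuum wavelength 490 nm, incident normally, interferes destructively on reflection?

Ray reflecting at the top interface goes from n = 1.0 toward n = 2.3: a half-wave phase shift.
At the lower boundary (n = 2.3 to n = 1.5) the reflected ray undergoes no phase shift.
The two reflections differ by half a wavelength.
For weak reflection here: 2 n t = m λ.
Minimum nonzero at m = 1: t = λ / (2 n) = 490 / (2 × 2.3) = 107 nm.

107 nm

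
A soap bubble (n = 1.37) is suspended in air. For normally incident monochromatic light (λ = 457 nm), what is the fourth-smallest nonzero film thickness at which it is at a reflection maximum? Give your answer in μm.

0.584 μm

Top surface (1.0 → 1.37): reflection off a higher-index medium gives a half-wave phase shift.
At the lower boundary (n = 1.37 to n = 1.0) the reflected ray undergoes no phase shift.
Net: one phase inversion between the two reflected rays.
With one net inversion, constructive interference in reflection requires 2 n t = (m + ½) λ.
The fourth-smallest nonzero thickness corresponds to m = 3: t = (m + ½) λ / (2 n) = 3.50 × 457 / (2 × 1.37) = 584 nm.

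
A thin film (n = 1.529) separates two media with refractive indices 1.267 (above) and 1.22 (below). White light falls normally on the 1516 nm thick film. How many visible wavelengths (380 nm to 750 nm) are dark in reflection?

Ray reflecting at the top interface goes from n = 1.267 toward n = 1.529: a half-wave phase shift.
Bottom surface (1.529 → 1.22): reflection off a lower-index medium gives no phase shift.
The two reflections differ by half a wavelength.
So the condition for destructive reflection is 2 n t = m λ.
λ = 2 n t / m = 4636 / m nm.
m=6: 773 nm (IR); m=7: 662 nm (visible); m=8: 579 nm (visible); m=9: 515 nm (visible); m=10: 464 nm (visible); m=11: 421 nm (visible); m=12: 386 nm (visible); m=13: 357 nm (UV).

6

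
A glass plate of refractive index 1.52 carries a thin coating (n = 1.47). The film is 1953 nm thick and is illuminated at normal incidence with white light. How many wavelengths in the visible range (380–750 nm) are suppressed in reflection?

7

Ray reflecting at the top interface goes from n = 1.0 toward n = 1.47: a half-wave phase shift.
Ray reflecting at the bottom interface goes from n = 1.47 toward n = 1.52: a half-wave phase shift.
The two reflections carry the same phase change, so no net offset.
With no net inversion, destructive interference in reflection requires 2 n t = (m + ½) λ.
λ = 2 n t / (m + ½) = 5742 / (m + ½) nm.
m=7: 766 nm (IR); m=8: 676 nm (visible); m=9: 604 nm (visible); m=10: 547 nm (visible); m=11: 499 nm (visible); m=12: 459 nm (visible); m=13: 425 nm (visible); m=14: 396 nm (visible); m=15: 370 nm (UV).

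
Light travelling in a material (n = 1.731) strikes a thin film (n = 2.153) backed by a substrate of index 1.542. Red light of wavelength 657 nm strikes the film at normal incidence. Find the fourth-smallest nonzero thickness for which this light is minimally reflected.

610 nm

Top surface (1.731 → 2.153): reflection off a higher-index medium gives a half-wave phase shift.
At the lower boundary (n = 2.153 to n = 1.542) the reflected ray undergoes no phase shift.
The two reflections differ by half a wavelength.
For weak reflection here: 2 n t = m λ.
The fourth-smallest nonzero thickness corresponds to m = 4: t = m λ / (2 n) = 4.00 × 657 / (2 × 2.153) = 610 nm.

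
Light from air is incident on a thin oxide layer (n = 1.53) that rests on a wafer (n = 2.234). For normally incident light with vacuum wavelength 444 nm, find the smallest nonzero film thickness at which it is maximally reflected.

Top surface (1.0 → 1.53): reflection off a higher-index medium gives a half-wave phase shift.
Bottom surface (1.53 → 2.234): reflection off a higher-index medium gives a half-wave phase shift.
Zero or two π shifts → no net half-wave offset.
For maximum reflection here: 2 n t = m λ.
Minimum nonzero at m = 1: t = λ / (2 n) = 444 / (2 × 1.53) = 145 nm.

145 nm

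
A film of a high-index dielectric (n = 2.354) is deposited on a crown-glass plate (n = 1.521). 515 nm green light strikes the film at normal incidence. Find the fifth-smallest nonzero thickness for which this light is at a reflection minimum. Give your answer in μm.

Top surface (1.0 → 2.354): reflection off a higher-index medium gives a half-wave phase shift.
At the lower boundary (n = 2.354 to n = 1.521) the reflected ray undergoes no phase shift.
Exactly one π shift → a net half-wave offset.
So the condition for destructive reflection is 2 n t = m λ.
The fifth-smallest nonzero thickness corresponds to m = 5: t = m λ / (2 n) = 5.00 × 515 / (2 × 2.354) = 547 nm.

0.547 μm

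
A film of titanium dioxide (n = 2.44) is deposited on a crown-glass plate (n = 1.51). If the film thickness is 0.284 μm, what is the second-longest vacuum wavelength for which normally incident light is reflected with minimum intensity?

Top surface (1.0 → 2.44): reflection off a higher-index medium gives a half-wave phase shift.
Bottom surface (2.44 → 1.51): reflection off a lower-index medium gives no phase shift.
The two reflections differ by half a wavelength.
With one net inversion, destructive interference in reflection requires 2 n t = m λ.
λ = 2 n t / m. The second-longest wavelength is m = 2: λ = 2 × 2.44 × 284 / 2.00 = 693 nm.

693 nm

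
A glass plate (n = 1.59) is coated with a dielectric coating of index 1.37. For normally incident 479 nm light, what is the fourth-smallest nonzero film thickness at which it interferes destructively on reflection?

Top surface (1.0 → 1.37): reflection off a higher-index medium gives a half-wave phase shift.
At the lower boundary (n = 1.37 to n = 1.59) the reflected ray undergoes a half-wave phase shift.
Net: no relative phase inversion (both shifts match).
So the condition for destructive reflection is 2 n t = (m + ½) λ.
The fourth-smallest nonzero thickness corresponds to m = 3: t = (m + ½) λ / (2 n) = 3.50 × 479 / (2 × 1.37) = 612 nm.

612 nm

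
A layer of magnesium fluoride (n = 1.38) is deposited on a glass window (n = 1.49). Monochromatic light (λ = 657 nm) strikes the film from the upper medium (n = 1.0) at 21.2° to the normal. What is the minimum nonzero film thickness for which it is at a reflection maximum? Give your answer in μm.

0.247 μm

Ray reflecting at the top interface goes from n = 1.0 toward n = 1.38: a half-wave phase shift.
At the lower boundary (n = 1.38 to n = 1.49) the reflected ray undergoes a half-wave phase shift.
Net: no relative phase inversion (both shifts match).
So the condition for constructive reflection is 2 n t cos θ_r = m λ.
Snell's law: 1.0 sin 21.2° = 1.38 sin θ_r → sin θ_r = 0.262, cos θ_r = 0.965.
Minimum nonzero at m = 1: t = λ / (2 n cos θ_r) = 657 / (2 × 1.38 × 0.965) = 247 nm.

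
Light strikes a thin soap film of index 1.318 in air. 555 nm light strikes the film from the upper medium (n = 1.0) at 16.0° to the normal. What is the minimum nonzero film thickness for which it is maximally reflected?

108 nm

At the upper boundary (n = 1.0 to n = 1.318) the reflected ray undergoes a half-wave phase shift.
Ray reflecting at the bottom interface goes from n = 1.318 toward n = 1.0: no phase shift.
Exactly one π shift → a net half-wave offset.
For strong reflection here: 2 n t cos θ_r = (m + ½) λ.
Snell's law: 1.0 sin 16.0° = 1.318 sin θ_r → sin θ_r = 0.209, cos θ_r = 0.978.
Minimum at m = 0: t = λ / (4 n cos θ_r) = 555 / (4 × 1.318 × 0.978) = 108 nm.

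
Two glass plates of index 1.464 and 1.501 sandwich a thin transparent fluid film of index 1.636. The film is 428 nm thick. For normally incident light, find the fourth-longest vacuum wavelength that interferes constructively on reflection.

400 nm

Top surface (1.464 → 1.636): reflection off a higher-index medium gives a half-wave phase shift.
Bottom surface (1.636 → 1.501): reflection off a lower-index medium gives no phase shift.
Net: one phase inversion between the two reflected rays.
With one net inversion, constructive interference in reflection requires 2 n t = (m + ½) λ.
λ = 2 n t / (m + ½). The fourth-longest wavelength is m = 3: λ = 2 × 1.636 × 428 / 3.50 = 400 nm.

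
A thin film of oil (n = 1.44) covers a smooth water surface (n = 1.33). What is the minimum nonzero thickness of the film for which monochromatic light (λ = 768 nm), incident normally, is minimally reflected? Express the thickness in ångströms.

2667 Å

Top surface (1.0 → 1.44): reflection off a higher-index medium gives a half-wave phase shift.
At the lower boundary (n = 1.44 to n = 1.33) the reflected ray undergoes no phase shift.
The two reflections differ by half a wavelength.
With one net inversion, destructive interference in reflection requires 2 n t = m λ.
Minimum nonzero at m = 1: t = λ / (2 n) = 768 / (2 × 1.44) = 267 nm.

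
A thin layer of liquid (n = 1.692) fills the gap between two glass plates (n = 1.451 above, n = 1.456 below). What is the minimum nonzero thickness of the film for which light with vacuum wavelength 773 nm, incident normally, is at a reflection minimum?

Top surface (1.451 → 1.692): reflection off a higher-index medium gives a half-wave phase shift.
Bottom surface (1.692 → 1.456): reflection off a lower-index medium gives no phase shift.
The two reflections differ by half a wavelength.
With one net inversion, destructive interference in reflection requires 2 n t = m λ.
Minimum nonzero at m = 1: t = λ / (2 n) = 773 / (2 × 1.692) = 228 nm.

228 nm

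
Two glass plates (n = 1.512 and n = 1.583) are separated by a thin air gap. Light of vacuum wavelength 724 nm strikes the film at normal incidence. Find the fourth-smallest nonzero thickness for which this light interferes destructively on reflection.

1448 nm

Top surface (1.512 → 1.0): reflection off a lower-index medium gives no phase shift.
Bottom surface (1.0 → 1.583): reflection off a higher-index medium gives a half-wave phase shift.
Exactly one π shift → a net half-wave offset.
For weak reflection here: 2 n t = m λ.
The fourth-smallest nonzero thickness corresponds to m = 4: t = m λ / (2 n) = 4.00 × 724 / (2 × 1.0) = 1448 nm.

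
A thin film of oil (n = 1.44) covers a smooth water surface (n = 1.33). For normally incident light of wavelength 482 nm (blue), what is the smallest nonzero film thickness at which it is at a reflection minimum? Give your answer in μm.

0.167 μm

Top surface (1.0 → 1.44): reflection off a higher-index medium gives a half-wave phase shift.
Bottom surface (1.44 → 1.33): reflection off a lower-index medium gives no phase shift.
Net: one phase inversion between the two reflected rays.
For dark reflection here: 2 n t = m λ.
The smallest nonzero thickness corresponds to m = 1: t = m λ / (2 n) = 1.00 × 482 / (2 × 1.44) = 167 nm.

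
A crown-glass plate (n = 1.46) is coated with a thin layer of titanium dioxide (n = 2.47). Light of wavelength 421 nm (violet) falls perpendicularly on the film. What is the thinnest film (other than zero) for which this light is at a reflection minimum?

85.2 nm

At the upper boundary (n = 1.0 to n = 2.47) the reflected ray undergoes a half-wave phase shift.
Ray reflecting at the bottom interface goes from n = 2.47 toward n = 1.46: no phase shift.
Net: one phase inversion between the two reflected rays.
With one net inversion, destructive interference in reflection requires 2 n t = m λ.
Minimum nonzero at m = 1: t = λ / (2 n) = 421 / (2 × 2.47) = 85.2 nm.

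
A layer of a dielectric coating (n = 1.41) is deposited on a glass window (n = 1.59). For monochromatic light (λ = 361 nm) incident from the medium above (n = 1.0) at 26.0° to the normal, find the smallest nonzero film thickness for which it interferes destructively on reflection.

67.3 nm

Ray reflecting at the top interface goes from n = 1.0 toward n = 1.41: a half-wave phase shift.
At the lower boundary (n = 1.41 to n = 1.59) the reflected ray undergoes a half-wave phase shift.
Net: no relative phase inversion (both shifts match).
So the condition for destructive reflection is 2 n t cos θ_r = (m + ½) λ.
Snell's law: 1.0 sin 26.0° = 1.41 sin θ_r → sin θ_r = 0.311, cos θ_r = 0.950.
Minimum at m = 0: t = λ / (4 n cos θ_r) = 361 / (4 × 1.41 × 0.950) = 67.3 nm.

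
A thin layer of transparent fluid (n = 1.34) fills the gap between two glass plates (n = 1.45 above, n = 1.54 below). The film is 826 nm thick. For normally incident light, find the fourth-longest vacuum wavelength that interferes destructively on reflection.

553 nm

Top surface (1.45 → 1.34): reflection off a lower-index medium gives no phase shift.
Ray reflecting at the bottom interface goes from n = 1.34 toward n = 1.54: a half-wave phase shift.
The two reflections differ by half a wavelength.
For weak reflection here: 2 n t = m λ.
λ = 2 n t / m. The fourth-longest wavelength is m = 4: λ = 2 × 1.34 × 826 / 4.00 = 553 nm.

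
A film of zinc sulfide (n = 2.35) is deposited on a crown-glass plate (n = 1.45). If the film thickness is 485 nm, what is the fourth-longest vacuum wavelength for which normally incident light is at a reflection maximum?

Ray reflecting at the top interface goes from n = 1.0 toward n = 2.35: a half-wave phase shift.
Bottom surface (2.35 → 1.45): reflection off a lower-index medium gives no phase shift.
Net: one phase inversion between the two reflected rays.
With one net inversion, constructive interference in reflection requires 2 n t = (m + ½) λ.
λ = 2 n t / (m + ½). The fourth-longest wavelength is m = 3: λ = 2 × 2.35 × 485 / 3.50 = 651 nm.

651 nm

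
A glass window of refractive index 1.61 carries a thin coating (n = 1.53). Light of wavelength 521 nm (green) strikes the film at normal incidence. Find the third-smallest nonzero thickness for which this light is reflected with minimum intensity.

Ray reflecting at the top interface goes from n = 1.0 toward n = 1.53: a half-wave phase shift.
At the lower boundary (n = 1.53 to n = 1.61) the reflected ray undergoes a half-wave phase shift.
Net: no relative phase inversion (both shifts match).
With no net inversion, destructive interference in reflection requires 2 n t = (m + ½) λ.
The third-smallest nonzero thickness corresponds to m = 2: t = (m + ½) λ / (2 n) = 2.50 × 521 / (2 × 1.53) = 426 nm.

426 nm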